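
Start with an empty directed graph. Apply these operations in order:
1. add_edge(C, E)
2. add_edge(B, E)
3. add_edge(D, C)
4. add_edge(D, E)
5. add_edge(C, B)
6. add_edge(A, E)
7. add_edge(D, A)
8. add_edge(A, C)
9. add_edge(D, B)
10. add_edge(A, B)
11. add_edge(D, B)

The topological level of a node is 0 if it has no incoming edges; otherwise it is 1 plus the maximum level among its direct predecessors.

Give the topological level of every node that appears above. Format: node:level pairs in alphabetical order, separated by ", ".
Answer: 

Op 1: add_edge(C, E). Edges now: 1
Op 2: add_edge(B, E). Edges now: 2
Op 3: add_edge(D, C). Edges now: 3
Op 4: add_edge(D, E). Edges now: 4
Op 5: add_edge(C, B). Edges now: 5
Op 6: add_edge(A, E). Edges now: 6
Op 7: add_edge(D, A). Edges now: 7
Op 8: add_edge(A, C). Edges now: 8
Op 9: add_edge(D, B). Edges now: 9
Op 10: add_edge(A, B). Edges now: 10
Op 11: add_edge(D, B) (duplicate, no change). Edges now: 10
Compute levels (Kahn BFS):
  sources (in-degree 0): D
  process D: level=0
    D->A: in-degree(A)=0, level(A)=1, enqueue
    D->B: in-degree(B)=2, level(B)>=1
    D->C: in-degree(C)=1, level(C)>=1
    D->E: in-degree(E)=3, level(E)>=1
  process A: level=1
    A->B: in-degree(B)=1, level(B)>=2
    A->C: in-degree(C)=0, level(C)=2, enqueue
    A->E: in-degree(E)=2, level(E)>=2
  process C: level=2
    C->B: in-degree(B)=0, level(B)=3, enqueue
    C->E: in-degree(E)=1, level(E)>=3
  process B: level=3
    B->E: in-degree(E)=0, level(E)=4, enqueue
  process E: level=4
All levels: A:1, B:3, C:2, D:0, E:4

Answer: A:1, B:3, C:2, D:0, E:4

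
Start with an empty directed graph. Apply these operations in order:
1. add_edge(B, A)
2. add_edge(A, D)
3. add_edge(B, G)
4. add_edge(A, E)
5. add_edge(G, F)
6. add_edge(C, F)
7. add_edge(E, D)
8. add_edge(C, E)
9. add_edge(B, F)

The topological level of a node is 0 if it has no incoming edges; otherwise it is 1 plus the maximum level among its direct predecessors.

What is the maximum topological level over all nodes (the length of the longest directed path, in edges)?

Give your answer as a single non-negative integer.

Op 1: add_edge(B, A). Edges now: 1
Op 2: add_edge(A, D). Edges now: 2
Op 3: add_edge(B, G). Edges now: 3
Op 4: add_edge(A, E). Edges now: 4
Op 5: add_edge(G, F). Edges now: 5
Op 6: add_edge(C, F). Edges now: 6
Op 7: add_edge(E, D). Edges now: 7
Op 8: add_edge(C, E). Edges now: 8
Op 9: add_edge(B, F). Edges now: 9
Compute levels (Kahn BFS):
  sources (in-degree 0): B, C
  process B: level=0
    B->A: in-degree(A)=0, level(A)=1, enqueue
    B->F: in-degree(F)=2, level(F)>=1
    B->G: in-degree(G)=0, level(G)=1, enqueue
  process C: level=0
    C->E: in-degree(E)=1, level(E)>=1
    C->F: in-degree(F)=1, level(F)>=1
  process A: level=1
    A->D: in-degree(D)=1, level(D)>=2
    A->E: in-degree(E)=0, level(E)=2, enqueue
  process G: level=1
    G->F: in-degree(F)=0, level(F)=2, enqueue
  process E: level=2
    E->D: in-degree(D)=0, level(D)=3, enqueue
  process F: level=2
  process D: level=3
All levels: A:1, B:0, C:0, D:3, E:2, F:2, G:1
max level = 3

Answer: 3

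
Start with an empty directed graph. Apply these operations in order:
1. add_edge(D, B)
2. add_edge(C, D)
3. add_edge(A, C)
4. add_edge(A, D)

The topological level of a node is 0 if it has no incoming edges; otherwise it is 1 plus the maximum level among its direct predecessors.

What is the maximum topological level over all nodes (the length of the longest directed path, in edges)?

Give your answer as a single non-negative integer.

Answer: 3

Derivation:
Op 1: add_edge(D, B). Edges now: 1
Op 2: add_edge(C, D). Edges now: 2
Op 3: add_edge(A, C). Edges now: 3
Op 4: add_edge(A, D). Edges now: 4
Compute levels (Kahn BFS):
  sources (in-degree 0): A
  process A: level=0
    A->C: in-degree(C)=0, level(C)=1, enqueue
    A->D: in-degree(D)=1, level(D)>=1
  process C: level=1
    C->D: in-degree(D)=0, level(D)=2, enqueue
  process D: level=2
    D->B: in-degree(B)=0, level(B)=3, enqueue
  process B: level=3
All levels: A:0, B:3, C:1, D:2
max level = 3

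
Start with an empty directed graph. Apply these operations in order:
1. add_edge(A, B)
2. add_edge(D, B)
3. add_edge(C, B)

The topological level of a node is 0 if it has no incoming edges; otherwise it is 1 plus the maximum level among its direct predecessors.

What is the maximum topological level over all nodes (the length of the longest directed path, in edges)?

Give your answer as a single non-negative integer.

Op 1: add_edge(A, B). Edges now: 1
Op 2: add_edge(D, B). Edges now: 2
Op 3: add_edge(C, B). Edges now: 3
Compute levels (Kahn BFS):
  sources (in-degree 0): A, C, D
  process A: level=0
    A->B: in-degree(B)=2, level(B)>=1
  process C: level=0
    C->B: in-degree(B)=1, level(B)>=1
  process D: level=0
    D->B: in-degree(B)=0, level(B)=1, enqueue
  process B: level=1
All levels: A:0, B:1, C:0, D:0
max level = 1

Answer: 1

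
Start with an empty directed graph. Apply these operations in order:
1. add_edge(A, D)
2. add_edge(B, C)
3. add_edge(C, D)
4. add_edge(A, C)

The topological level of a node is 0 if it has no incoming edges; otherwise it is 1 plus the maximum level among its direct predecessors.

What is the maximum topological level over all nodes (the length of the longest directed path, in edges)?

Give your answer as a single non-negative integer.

Op 1: add_edge(A, D). Edges now: 1
Op 2: add_edge(B, C). Edges now: 2
Op 3: add_edge(C, D). Edges now: 3
Op 4: add_edge(A, C). Edges now: 4
Compute levels (Kahn BFS):
  sources (in-degree 0): A, B
  process A: level=0
    A->C: in-degree(C)=1, level(C)>=1
    A->D: in-degree(D)=1, level(D)>=1
  process B: level=0
    B->C: in-degree(C)=0, level(C)=1, enqueue
  process C: level=1
    C->D: in-degree(D)=0, level(D)=2, enqueue
  process D: level=2
All levels: A:0, B:0, C:1, D:2
max level = 2

Answer: 2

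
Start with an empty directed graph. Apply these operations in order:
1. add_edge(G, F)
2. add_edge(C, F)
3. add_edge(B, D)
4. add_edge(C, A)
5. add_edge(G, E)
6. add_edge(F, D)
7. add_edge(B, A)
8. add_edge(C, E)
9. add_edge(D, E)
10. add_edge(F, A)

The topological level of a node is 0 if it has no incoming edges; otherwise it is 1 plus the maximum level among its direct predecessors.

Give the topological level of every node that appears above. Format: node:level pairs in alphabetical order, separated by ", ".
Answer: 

Answer: A:2, B:0, C:0, D:2, E:3, F:1, G:0

Derivation:
Op 1: add_edge(G, F). Edges now: 1
Op 2: add_edge(C, F). Edges now: 2
Op 3: add_edge(B, D). Edges now: 3
Op 4: add_edge(C, A). Edges now: 4
Op 5: add_edge(G, E). Edges now: 5
Op 6: add_edge(F, D). Edges now: 6
Op 7: add_edge(B, A). Edges now: 7
Op 8: add_edge(C, E). Edges now: 8
Op 9: add_edge(D, E). Edges now: 9
Op 10: add_edge(F, A). Edges now: 10
Compute levels (Kahn BFS):
  sources (in-degree 0): B, C, G
  process B: level=0
    B->A: in-degree(A)=2, level(A)>=1
    B->D: in-degree(D)=1, level(D)>=1
  process C: level=0
    C->A: in-degree(A)=1, level(A)>=1
    C->E: in-degree(E)=2, level(E)>=1
    C->F: in-degree(F)=1, level(F)>=1
  process G: level=0
    G->E: in-degree(E)=1, level(E)>=1
    G->F: in-degree(F)=0, level(F)=1, enqueue
  process F: level=1
    F->A: in-degree(A)=0, level(A)=2, enqueue
    F->D: in-degree(D)=0, level(D)=2, enqueue
  process A: level=2
  process D: level=2
    D->E: in-degree(E)=0, level(E)=3, enqueue
  process E: level=3
All levels: A:2, B:0, C:0, D:2, E:3, F:1, G:0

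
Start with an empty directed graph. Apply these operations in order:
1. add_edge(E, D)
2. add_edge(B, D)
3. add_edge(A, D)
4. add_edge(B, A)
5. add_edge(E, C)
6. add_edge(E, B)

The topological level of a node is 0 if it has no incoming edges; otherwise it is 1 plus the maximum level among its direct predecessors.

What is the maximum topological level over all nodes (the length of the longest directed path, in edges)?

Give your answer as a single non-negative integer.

Answer: 3

Derivation:
Op 1: add_edge(E, D). Edges now: 1
Op 2: add_edge(B, D). Edges now: 2
Op 3: add_edge(A, D). Edges now: 3
Op 4: add_edge(B, A). Edges now: 4
Op 5: add_edge(E, C). Edges now: 5
Op 6: add_edge(E, B). Edges now: 6
Compute levels (Kahn BFS):
  sources (in-degree 0): E
  process E: level=0
    E->B: in-degree(B)=0, level(B)=1, enqueue
    E->C: in-degree(C)=0, level(C)=1, enqueue
    E->D: in-degree(D)=2, level(D)>=1
  process B: level=1
    B->A: in-degree(A)=0, level(A)=2, enqueue
    B->D: in-degree(D)=1, level(D)>=2
  process C: level=1
  process A: level=2
    A->D: in-degree(D)=0, level(D)=3, enqueue
  process D: level=3
All levels: A:2, B:1, C:1, D:3, E:0
max level = 3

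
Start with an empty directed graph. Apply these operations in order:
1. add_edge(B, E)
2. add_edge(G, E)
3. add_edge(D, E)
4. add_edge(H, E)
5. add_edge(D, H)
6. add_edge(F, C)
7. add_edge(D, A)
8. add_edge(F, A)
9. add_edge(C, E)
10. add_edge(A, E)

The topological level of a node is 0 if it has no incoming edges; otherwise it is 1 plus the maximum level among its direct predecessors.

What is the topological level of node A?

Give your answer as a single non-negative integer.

Answer: 1

Derivation:
Op 1: add_edge(B, E). Edges now: 1
Op 2: add_edge(G, E). Edges now: 2
Op 3: add_edge(D, E). Edges now: 3
Op 4: add_edge(H, E). Edges now: 4
Op 5: add_edge(D, H). Edges now: 5
Op 6: add_edge(F, C). Edges now: 6
Op 7: add_edge(D, A). Edges now: 7
Op 8: add_edge(F, A). Edges now: 8
Op 9: add_edge(C, E). Edges now: 9
Op 10: add_edge(A, E). Edges now: 10
Compute levels (Kahn BFS):
  sources (in-degree 0): B, D, F, G
  process B: level=0
    B->E: in-degree(E)=5, level(E)>=1
  process D: level=0
    D->A: in-degree(A)=1, level(A)>=1
    D->E: in-degree(E)=4, level(E)>=1
    D->H: in-degree(H)=0, level(H)=1, enqueue
  process F: level=0
    F->A: in-degree(A)=0, level(A)=1, enqueue
    F->C: in-degree(C)=0, level(C)=1, enqueue
  process G: level=0
    G->E: in-degree(E)=3, level(E)>=1
  process H: level=1
    H->E: in-degree(E)=2, level(E)>=2
  process A: level=1
    A->E: in-degree(E)=1, level(E)>=2
  process C: level=1
    C->E: in-degree(E)=0, level(E)=2, enqueue
  process E: level=2
All levels: A:1, B:0, C:1, D:0, E:2, F:0, G:0, H:1
level(A) = 1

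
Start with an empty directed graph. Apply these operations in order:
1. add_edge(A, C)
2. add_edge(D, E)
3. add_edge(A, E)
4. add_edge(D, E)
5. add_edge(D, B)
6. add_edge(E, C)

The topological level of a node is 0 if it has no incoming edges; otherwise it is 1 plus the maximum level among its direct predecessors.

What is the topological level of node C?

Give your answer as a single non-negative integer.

Op 1: add_edge(A, C). Edges now: 1
Op 2: add_edge(D, E). Edges now: 2
Op 3: add_edge(A, E). Edges now: 3
Op 4: add_edge(D, E) (duplicate, no change). Edges now: 3
Op 5: add_edge(D, B). Edges now: 4
Op 6: add_edge(E, C). Edges now: 5
Compute levels (Kahn BFS):
  sources (in-degree 0): A, D
  process A: level=0
    A->C: in-degree(C)=1, level(C)>=1
    A->E: in-degree(E)=1, level(E)>=1
  process D: level=0
    D->B: in-degree(B)=0, level(B)=1, enqueue
    D->E: in-degree(E)=0, level(E)=1, enqueue
  process B: level=1
  process E: level=1
    E->C: in-degree(C)=0, level(C)=2, enqueue
  process C: level=2
All levels: A:0, B:1, C:2, D:0, E:1
level(C) = 2

Answer: 2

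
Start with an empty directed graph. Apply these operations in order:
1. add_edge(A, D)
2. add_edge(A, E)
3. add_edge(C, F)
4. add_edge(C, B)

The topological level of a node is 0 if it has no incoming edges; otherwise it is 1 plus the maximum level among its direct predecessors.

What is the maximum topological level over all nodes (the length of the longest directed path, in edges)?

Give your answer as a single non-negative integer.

Answer: 1

Derivation:
Op 1: add_edge(A, D). Edges now: 1
Op 2: add_edge(A, E). Edges now: 2
Op 3: add_edge(C, F). Edges now: 3
Op 4: add_edge(C, B). Edges now: 4
Compute levels (Kahn BFS):
  sources (in-degree 0): A, C
  process A: level=0
    A->D: in-degree(D)=0, level(D)=1, enqueue
    A->E: in-degree(E)=0, level(E)=1, enqueue
  process C: level=0
    C->B: in-degree(B)=0, level(B)=1, enqueue
    C->F: in-degree(F)=0, level(F)=1, enqueue
  process D: level=1
  process E: level=1
  process B: level=1
  process F: level=1
All levels: A:0, B:1, C:0, D:1, E:1, F:1
max level = 1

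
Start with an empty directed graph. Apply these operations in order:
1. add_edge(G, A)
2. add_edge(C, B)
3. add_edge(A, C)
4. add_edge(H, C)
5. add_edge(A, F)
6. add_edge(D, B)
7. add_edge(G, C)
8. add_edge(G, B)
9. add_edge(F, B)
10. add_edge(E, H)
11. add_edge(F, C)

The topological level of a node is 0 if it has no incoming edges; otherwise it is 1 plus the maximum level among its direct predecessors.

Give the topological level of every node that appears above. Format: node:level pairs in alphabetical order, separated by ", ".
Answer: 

Answer: A:1, B:4, C:3, D:0, E:0, F:2, G:0, H:1

Derivation:
Op 1: add_edge(G, A). Edges now: 1
Op 2: add_edge(C, B). Edges now: 2
Op 3: add_edge(A, C). Edges now: 3
Op 4: add_edge(H, C). Edges now: 4
Op 5: add_edge(A, F). Edges now: 5
Op 6: add_edge(D, B). Edges now: 6
Op 7: add_edge(G, C). Edges now: 7
Op 8: add_edge(G, B). Edges now: 8
Op 9: add_edge(F, B). Edges now: 9
Op 10: add_edge(E, H). Edges now: 10
Op 11: add_edge(F, C). Edges now: 11
Compute levels (Kahn BFS):
  sources (in-degree 0): D, E, G
  process D: level=0
    D->B: in-degree(B)=3, level(B)>=1
  process E: level=0
    E->H: in-degree(H)=0, level(H)=1, enqueue
  process G: level=0
    G->A: in-degree(A)=0, level(A)=1, enqueue
    G->B: in-degree(B)=2, level(B)>=1
    G->C: in-degree(C)=3, level(C)>=1
  process H: level=1
    H->C: in-degree(C)=2, level(C)>=2
  process A: level=1
    A->C: in-degree(C)=1, level(C)>=2
    A->F: in-degree(F)=0, level(F)=2, enqueue
  process F: level=2
    F->B: in-degree(B)=1, level(B)>=3
    F->C: in-degree(C)=0, level(C)=3, enqueue
  process C: level=3
    C->B: in-degree(B)=0, level(B)=4, enqueue
  process B: level=4
All levels: A:1, B:4, C:3, D:0, E:0, F:2, G:0, H:1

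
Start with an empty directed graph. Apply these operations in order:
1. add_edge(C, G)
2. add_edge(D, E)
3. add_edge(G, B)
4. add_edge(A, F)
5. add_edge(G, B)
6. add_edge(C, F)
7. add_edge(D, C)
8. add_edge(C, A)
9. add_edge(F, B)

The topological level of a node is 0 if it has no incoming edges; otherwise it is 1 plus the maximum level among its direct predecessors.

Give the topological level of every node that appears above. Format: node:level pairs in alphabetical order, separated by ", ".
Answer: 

Answer: A:2, B:4, C:1, D:0, E:1, F:3, G:2

Derivation:
Op 1: add_edge(C, G). Edges now: 1
Op 2: add_edge(D, E). Edges now: 2
Op 3: add_edge(G, B). Edges now: 3
Op 4: add_edge(A, F). Edges now: 4
Op 5: add_edge(G, B) (duplicate, no change). Edges now: 4
Op 6: add_edge(C, F). Edges now: 5
Op 7: add_edge(D, C). Edges now: 6
Op 8: add_edge(C, A). Edges now: 7
Op 9: add_edge(F, B). Edges now: 8
Compute levels (Kahn BFS):
  sources (in-degree 0): D
  process D: level=0
    D->C: in-degree(C)=0, level(C)=1, enqueue
    D->E: in-degree(E)=0, level(E)=1, enqueue
  process C: level=1
    C->A: in-degree(A)=0, level(A)=2, enqueue
    C->F: in-degree(F)=1, level(F)>=2
    C->G: in-degree(G)=0, level(G)=2, enqueue
  process E: level=1
  process A: level=2
    A->F: in-degree(F)=0, level(F)=3, enqueue
  process G: level=2
    G->B: in-degree(B)=1, level(B)>=3
  process F: level=3
    F->B: in-degree(B)=0, level(B)=4, enqueue
  process B: level=4
All levels: A:2, B:4, C:1, D:0, E:1, F:3, G:2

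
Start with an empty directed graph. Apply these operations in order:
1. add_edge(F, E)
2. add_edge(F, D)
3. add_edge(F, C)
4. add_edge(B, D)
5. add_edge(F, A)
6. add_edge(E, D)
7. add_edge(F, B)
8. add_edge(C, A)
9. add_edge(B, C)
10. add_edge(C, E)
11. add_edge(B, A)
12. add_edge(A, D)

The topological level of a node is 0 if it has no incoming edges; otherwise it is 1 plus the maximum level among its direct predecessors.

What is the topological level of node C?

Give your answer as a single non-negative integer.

Answer: 2

Derivation:
Op 1: add_edge(F, E). Edges now: 1
Op 2: add_edge(F, D). Edges now: 2
Op 3: add_edge(F, C). Edges now: 3
Op 4: add_edge(B, D). Edges now: 4
Op 5: add_edge(F, A). Edges now: 5
Op 6: add_edge(E, D). Edges now: 6
Op 7: add_edge(F, B). Edges now: 7
Op 8: add_edge(C, A). Edges now: 8
Op 9: add_edge(B, C). Edges now: 9
Op 10: add_edge(C, E). Edges now: 10
Op 11: add_edge(B, A). Edges now: 11
Op 12: add_edge(A, D). Edges now: 12
Compute levels (Kahn BFS):
  sources (in-degree 0): F
  process F: level=0
    F->A: in-degree(A)=2, level(A)>=1
    F->B: in-degree(B)=0, level(B)=1, enqueue
    F->C: in-degree(C)=1, level(C)>=1
    F->D: in-degree(D)=3, level(D)>=1
    F->E: in-degree(E)=1, level(E)>=1
  process B: level=1
    B->A: in-degree(A)=1, level(A)>=2
    B->C: in-degree(C)=0, level(C)=2, enqueue
    B->D: in-degree(D)=2, level(D)>=2
  process C: level=2
    C->A: in-degree(A)=0, level(A)=3, enqueue
    C->E: in-degree(E)=0, level(E)=3, enqueue
  process A: level=3
    A->D: in-degree(D)=1, level(D)>=4
  process E: level=3
    E->D: in-degree(D)=0, level(D)=4, enqueue
  process D: level=4
All levels: A:3, B:1, C:2, D:4, E:3, F:0
level(C) = 2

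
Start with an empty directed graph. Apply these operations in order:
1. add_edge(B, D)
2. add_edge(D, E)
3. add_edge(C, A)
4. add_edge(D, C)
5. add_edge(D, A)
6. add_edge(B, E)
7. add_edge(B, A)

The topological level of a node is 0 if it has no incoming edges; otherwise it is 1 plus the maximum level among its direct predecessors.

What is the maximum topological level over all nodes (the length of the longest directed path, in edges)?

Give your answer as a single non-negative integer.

Op 1: add_edge(B, D). Edges now: 1
Op 2: add_edge(D, E). Edges now: 2
Op 3: add_edge(C, A). Edges now: 3
Op 4: add_edge(D, C). Edges now: 4
Op 5: add_edge(D, A). Edges now: 5
Op 6: add_edge(B, E). Edges now: 6
Op 7: add_edge(B, A). Edges now: 7
Compute levels (Kahn BFS):
  sources (in-degree 0): B
  process B: level=0
    B->A: in-degree(A)=2, level(A)>=1
    B->D: in-degree(D)=0, level(D)=1, enqueue
    B->E: in-degree(E)=1, level(E)>=1
  process D: level=1
    D->A: in-degree(A)=1, level(A)>=2
    D->C: in-degree(C)=0, level(C)=2, enqueue
    D->E: in-degree(E)=0, level(E)=2, enqueue
  process C: level=2
    C->A: in-degree(A)=0, level(A)=3, enqueue
  process E: level=2
  process A: level=3
All levels: A:3, B:0, C:2, D:1, E:2
max level = 3

Answer: 3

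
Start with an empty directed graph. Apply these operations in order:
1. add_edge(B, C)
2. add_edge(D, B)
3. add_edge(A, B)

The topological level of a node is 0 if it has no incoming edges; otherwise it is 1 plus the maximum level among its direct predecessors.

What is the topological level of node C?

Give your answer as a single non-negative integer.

Answer: 2

Derivation:
Op 1: add_edge(B, C). Edges now: 1
Op 2: add_edge(D, B). Edges now: 2
Op 3: add_edge(A, B). Edges now: 3
Compute levels (Kahn BFS):
  sources (in-degree 0): A, D
  process A: level=0
    A->B: in-degree(B)=1, level(B)>=1
  process D: level=0
    D->B: in-degree(B)=0, level(B)=1, enqueue
  process B: level=1
    B->C: in-degree(C)=0, level(C)=2, enqueue
  process C: level=2
All levels: A:0, B:1, C:2, D:0
level(C) = 2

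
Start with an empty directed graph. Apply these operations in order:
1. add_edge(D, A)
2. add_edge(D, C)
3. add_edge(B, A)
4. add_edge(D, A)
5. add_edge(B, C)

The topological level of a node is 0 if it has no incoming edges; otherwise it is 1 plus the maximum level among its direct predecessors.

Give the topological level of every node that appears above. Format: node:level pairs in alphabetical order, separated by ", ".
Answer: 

Op 1: add_edge(D, A). Edges now: 1
Op 2: add_edge(D, C). Edges now: 2
Op 3: add_edge(B, A). Edges now: 3
Op 4: add_edge(D, A) (duplicate, no change). Edges now: 3
Op 5: add_edge(B, C). Edges now: 4
Compute levels (Kahn BFS):
  sources (in-degree 0): B, D
  process B: level=0
    B->A: in-degree(A)=1, level(A)>=1
    B->C: in-degree(C)=1, level(C)>=1
  process D: level=0
    D->A: in-degree(A)=0, level(A)=1, enqueue
    D->C: in-degree(C)=0, level(C)=1, enqueue
  process A: level=1
  process C: level=1
All levels: A:1, B:0, C:1, D:0

Answer: A:1, B:0, C:1, D:0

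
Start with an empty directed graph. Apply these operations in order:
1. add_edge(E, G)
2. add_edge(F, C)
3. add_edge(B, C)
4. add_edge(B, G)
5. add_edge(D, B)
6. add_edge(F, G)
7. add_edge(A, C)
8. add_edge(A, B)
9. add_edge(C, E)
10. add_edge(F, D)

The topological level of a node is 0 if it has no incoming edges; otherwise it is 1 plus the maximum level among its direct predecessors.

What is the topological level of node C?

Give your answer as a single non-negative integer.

Op 1: add_edge(E, G). Edges now: 1
Op 2: add_edge(F, C). Edges now: 2
Op 3: add_edge(B, C). Edges now: 3
Op 4: add_edge(B, G). Edges now: 4
Op 5: add_edge(D, B). Edges now: 5
Op 6: add_edge(F, G). Edges now: 6
Op 7: add_edge(A, C). Edges now: 7
Op 8: add_edge(A, B). Edges now: 8
Op 9: add_edge(C, E). Edges now: 9
Op 10: add_edge(F, D). Edges now: 10
Compute levels (Kahn BFS):
  sources (in-degree 0): A, F
  process A: level=0
    A->B: in-degree(B)=1, level(B)>=1
    A->C: in-degree(C)=2, level(C)>=1
  process F: level=0
    F->C: in-degree(C)=1, level(C)>=1
    F->D: in-degree(D)=0, level(D)=1, enqueue
    F->G: in-degree(G)=2, level(G)>=1
  process D: level=1
    D->B: in-degree(B)=0, level(B)=2, enqueue
  process B: level=2
    B->C: in-degree(C)=0, level(C)=3, enqueue
    B->G: in-degree(G)=1, level(G)>=3
  process C: level=3
    C->E: in-degree(E)=0, level(E)=4, enqueue
  process E: level=4
    E->G: in-degree(G)=0, level(G)=5, enqueue
  process G: level=5
All levels: A:0, B:2, C:3, D:1, E:4, F:0, G:5
level(C) = 3

Answer: 3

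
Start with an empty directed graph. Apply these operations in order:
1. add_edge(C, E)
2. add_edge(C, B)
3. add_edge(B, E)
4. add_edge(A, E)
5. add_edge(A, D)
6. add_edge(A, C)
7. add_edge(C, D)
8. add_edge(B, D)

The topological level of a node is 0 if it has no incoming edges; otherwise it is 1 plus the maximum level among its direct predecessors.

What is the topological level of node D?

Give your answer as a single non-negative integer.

Answer: 3

Derivation:
Op 1: add_edge(C, E). Edges now: 1
Op 2: add_edge(C, B). Edges now: 2
Op 3: add_edge(B, E). Edges now: 3
Op 4: add_edge(A, E). Edges now: 4
Op 5: add_edge(A, D). Edges now: 5
Op 6: add_edge(A, C). Edges now: 6
Op 7: add_edge(C, D). Edges now: 7
Op 8: add_edge(B, D). Edges now: 8
Compute levels (Kahn BFS):
  sources (in-degree 0): A
  process A: level=0
    A->C: in-degree(C)=0, level(C)=1, enqueue
    A->D: in-degree(D)=2, level(D)>=1
    A->E: in-degree(E)=2, level(E)>=1
  process C: level=1
    C->B: in-degree(B)=0, level(B)=2, enqueue
    C->D: in-degree(D)=1, level(D)>=2
    C->E: in-degree(E)=1, level(E)>=2
  process B: level=2
    B->D: in-degree(D)=0, level(D)=3, enqueue
    B->E: in-degree(E)=0, level(E)=3, enqueue
  process D: level=3
  process E: level=3
All levels: A:0, B:2, C:1, D:3, E:3
level(D) = 3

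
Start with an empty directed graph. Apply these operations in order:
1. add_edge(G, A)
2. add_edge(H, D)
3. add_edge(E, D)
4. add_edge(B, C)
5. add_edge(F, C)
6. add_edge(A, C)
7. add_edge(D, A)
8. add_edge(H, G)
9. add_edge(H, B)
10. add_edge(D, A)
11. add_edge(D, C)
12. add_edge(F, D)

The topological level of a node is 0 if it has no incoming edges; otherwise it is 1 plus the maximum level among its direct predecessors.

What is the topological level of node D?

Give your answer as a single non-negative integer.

Answer: 1

Derivation:
Op 1: add_edge(G, A). Edges now: 1
Op 2: add_edge(H, D). Edges now: 2
Op 3: add_edge(E, D). Edges now: 3
Op 4: add_edge(B, C). Edges now: 4
Op 5: add_edge(F, C). Edges now: 5
Op 6: add_edge(A, C). Edges now: 6
Op 7: add_edge(D, A). Edges now: 7
Op 8: add_edge(H, G). Edges now: 8
Op 9: add_edge(H, B). Edges now: 9
Op 10: add_edge(D, A) (duplicate, no change). Edges now: 9
Op 11: add_edge(D, C). Edges now: 10
Op 12: add_edge(F, D). Edges now: 11
Compute levels (Kahn BFS):
  sources (in-degree 0): E, F, H
  process E: level=0
    E->D: in-degree(D)=2, level(D)>=1
  process F: level=0
    F->C: in-degree(C)=3, level(C)>=1
    F->D: in-degree(D)=1, level(D)>=1
  process H: level=0
    H->B: in-degree(B)=0, level(B)=1, enqueue
    H->D: in-degree(D)=0, level(D)=1, enqueue
    H->G: in-degree(G)=0, level(G)=1, enqueue
  process B: level=1
    B->C: in-degree(C)=2, level(C)>=2
  process D: level=1
    D->A: in-degree(A)=1, level(A)>=2
    D->C: in-degree(C)=1, level(C)>=2
  process G: level=1
    G->A: in-degree(A)=0, level(A)=2, enqueue
  process A: level=2
    A->C: in-degree(C)=0, level(C)=3, enqueue
  process C: level=3
All levels: A:2, B:1, C:3, D:1, E:0, F:0, G:1, H:0
level(D) = 1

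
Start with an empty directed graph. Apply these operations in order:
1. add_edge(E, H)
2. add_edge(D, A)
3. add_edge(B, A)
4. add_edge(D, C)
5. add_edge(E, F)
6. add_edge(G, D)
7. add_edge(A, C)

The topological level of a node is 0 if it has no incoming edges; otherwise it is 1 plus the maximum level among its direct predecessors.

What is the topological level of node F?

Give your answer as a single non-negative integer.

Op 1: add_edge(E, H). Edges now: 1
Op 2: add_edge(D, A). Edges now: 2
Op 3: add_edge(B, A). Edges now: 3
Op 4: add_edge(D, C). Edges now: 4
Op 5: add_edge(E, F). Edges now: 5
Op 6: add_edge(G, D). Edges now: 6
Op 7: add_edge(A, C). Edges now: 7
Compute levels (Kahn BFS):
  sources (in-degree 0): B, E, G
  process B: level=0
    B->A: in-degree(A)=1, level(A)>=1
  process E: level=0
    E->F: in-degree(F)=0, level(F)=1, enqueue
    E->H: in-degree(H)=0, level(H)=1, enqueue
  process G: level=0
    G->D: in-degree(D)=0, level(D)=1, enqueue
  process F: level=1
  process H: level=1
  process D: level=1
    D->A: in-degree(A)=0, level(A)=2, enqueue
    D->C: in-degree(C)=1, level(C)>=2
  process A: level=2
    A->C: in-degree(C)=0, level(C)=3, enqueue
  process C: level=3
All levels: A:2, B:0, C:3, D:1, E:0, F:1, G:0, H:1
level(F) = 1

Answer: 1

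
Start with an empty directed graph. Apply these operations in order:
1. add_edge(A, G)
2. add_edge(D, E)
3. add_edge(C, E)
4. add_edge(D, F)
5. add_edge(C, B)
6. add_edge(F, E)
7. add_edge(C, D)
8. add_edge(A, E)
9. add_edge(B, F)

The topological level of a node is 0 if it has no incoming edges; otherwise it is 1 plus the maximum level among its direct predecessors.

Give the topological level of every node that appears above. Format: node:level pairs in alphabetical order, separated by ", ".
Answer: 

Answer: A:0, B:1, C:0, D:1, E:3, F:2, G:1

Derivation:
Op 1: add_edge(A, G). Edges now: 1
Op 2: add_edge(D, E). Edges now: 2
Op 3: add_edge(C, E). Edges now: 3
Op 4: add_edge(D, F). Edges now: 4
Op 5: add_edge(C, B). Edges now: 5
Op 6: add_edge(F, E). Edges now: 6
Op 7: add_edge(C, D). Edges now: 7
Op 8: add_edge(A, E). Edges now: 8
Op 9: add_edge(B, F). Edges now: 9
Compute levels (Kahn BFS):
  sources (in-degree 0): A, C
  process A: level=0
    A->E: in-degree(E)=3, level(E)>=1
    A->G: in-degree(G)=0, level(G)=1, enqueue
  process C: level=0
    C->B: in-degree(B)=0, level(B)=1, enqueue
    C->D: in-degree(D)=0, level(D)=1, enqueue
    C->E: in-degree(E)=2, level(E)>=1
  process G: level=1
  process B: level=1
    B->F: in-degree(F)=1, level(F)>=2
  process D: level=1
    D->E: in-degree(E)=1, level(E)>=2
    D->F: in-degree(F)=0, level(F)=2, enqueue
  process F: level=2
    F->E: in-degree(E)=0, level(E)=3, enqueue
  process E: level=3
All levels: A:0, B:1, C:0, D:1, E:3, F:2, G:1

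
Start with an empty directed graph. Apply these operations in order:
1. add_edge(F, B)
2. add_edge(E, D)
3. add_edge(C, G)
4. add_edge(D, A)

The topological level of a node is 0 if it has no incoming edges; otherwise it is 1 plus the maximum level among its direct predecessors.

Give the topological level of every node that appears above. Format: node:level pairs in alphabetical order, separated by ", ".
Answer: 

Op 1: add_edge(F, B). Edges now: 1
Op 2: add_edge(E, D). Edges now: 2
Op 3: add_edge(C, G). Edges now: 3
Op 4: add_edge(D, A). Edges now: 4
Compute levels (Kahn BFS):
  sources (in-degree 0): C, E, F
  process C: level=0
    C->G: in-degree(G)=0, level(G)=1, enqueue
  process E: level=0
    E->D: in-degree(D)=0, level(D)=1, enqueue
  process F: level=0
    F->B: in-degree(B)=0, level(B)=1, enqueue
  process G: level=1
  process D: level=1
    D->A: in-degree(A)=0, level(A)=2, enqueue
  process B: level=1
  process A: level=2
All levels: A:2, B:1, C:0, D:1, E:0, F:0, G:1

Answer: A:2, B:1, C:0, D:1, E:0, F:0, G:1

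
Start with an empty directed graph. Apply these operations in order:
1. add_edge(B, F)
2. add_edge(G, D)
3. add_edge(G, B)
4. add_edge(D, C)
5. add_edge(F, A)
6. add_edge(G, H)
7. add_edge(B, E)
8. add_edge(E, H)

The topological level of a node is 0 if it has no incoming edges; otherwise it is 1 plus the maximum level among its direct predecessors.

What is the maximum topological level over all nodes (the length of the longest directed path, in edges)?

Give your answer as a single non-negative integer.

Answer: 3

Derivation:
Op 1: add_edge(B, F). Edges now: 1
Op 2: add_edge(G, D). Edges now: 2
Op 3: add_edge(G, B). Edges now: 3
Op 4: add_edge(D, C). Edges now: 4
Op 5: add_edge(F, A). Edges now: 5
Op 6: add_edge(G, H). Edges now: 6
Op 7: add_edge(B, E). Edges now: 7
Op 8: add_edge(E, H). Edges now: 8
Compute levels (Kahn BFS):
  sources (in-degree 0): G
  process G: level=0
    G->B: in-degree(B)=0, level(B)=1, enqueue
    G->D: in-degree(D)=0, level(D)=1, enqueue
    G->H: in-degree(H)=1, level(H)>=1
  process B: level=1
    B->E: in-degree(E)=0, level(E)=2, enqueue
    B->F: in-degree(F)=0, level(F)=2, enqueue
  process D: level=1
    D->C: in-degree(C)=0, level(C)=2, enqueue
  process E: level=2
    E->H: in-degree(H)=0, level(H)=3, enqueue
  process F: level=2
    F->A: in-degree(A)=0, level(A)=3, enqueue
  process C: level=2
  process H: level=3
  process A: level=3
All levels: A:3, B:1, C:2, D:1, E:2, F:2, G:0, H:3
max level = 3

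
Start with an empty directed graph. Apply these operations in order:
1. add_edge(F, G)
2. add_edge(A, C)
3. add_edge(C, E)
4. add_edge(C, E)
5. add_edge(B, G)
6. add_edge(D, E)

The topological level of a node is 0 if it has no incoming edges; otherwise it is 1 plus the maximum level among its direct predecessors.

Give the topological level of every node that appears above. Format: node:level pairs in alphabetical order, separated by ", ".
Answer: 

Answer: A:0, B:0, C:1, D:0, E:2, F:0, G:1

Derivation:
Op 1: add_edge(F, G). Edges now: 1
Op 2: add_edge(A, C). Edges now: 2
Op 3: add_edge(C, E). Edges now: 3
Op 4: add_edge(C, E) (duplicate, no change). Edges now: 3
Op 5: add_edge(B, G). Edges now: 4
Op 6: add_edge(D, E). Edges now: 5
Compute levels (Kahn BFS):
  sources (in-degree 0): A, B, D, F
  process A: level=0
    A->C: in-degree(C)=0, level(C)=1, enqueue
  process B: level=0
    B->G: in-degree(G)=1, level(G)>=1
  process D: level=0
    D->E: in-degree(E)=1, level(E)>=1
  process F: level=0
    F->G: in-degree(G)=0, level(G)=1, enqueue
  process C: level=1
    C->E: in-degree(E)=0, level(E)=2, enqueue
  process G: level=1
  process E: level=2
All levels: A:0, B:0, C:1, D:0, E:2, F:0, G:1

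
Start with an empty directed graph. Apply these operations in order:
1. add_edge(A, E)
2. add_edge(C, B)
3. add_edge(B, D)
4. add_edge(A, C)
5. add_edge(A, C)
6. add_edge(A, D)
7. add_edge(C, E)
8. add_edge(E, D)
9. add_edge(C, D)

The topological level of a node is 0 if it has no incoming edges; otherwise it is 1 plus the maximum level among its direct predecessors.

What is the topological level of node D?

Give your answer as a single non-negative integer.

Op 1: add_edge(A, E). Edges now: 1
Op 2: add_edge(C, B). Edges now: 2
Op 3: add_edge(B, D). Edges now: 3
Op 4: add_edge(A, C). Edges now: 4
Op 5: add_edge(A, C) (duplicate, no change). Edges now: 4
Op 6: add_edge(A, D). Edges now: 5
Op 7: add_edge(C, E). Edges now: 6
Op 8: add_edge(E, D). Edges now: 7
Op 9: add_edge(C, D). Edges now: 8
Compute levels (Kahn BFS):
  sources (in-degree 0): A
  process A: level=0
    A->C: in-degree(C)=0, level(C)=1, enqueue
    A->D: in-degree(D)=3, level(D)>=1
    A->E: in-degree(E)=1, level(E)>=1
  process C: level=1
    C->B: in-degree(B)=0, level(B)=2, enqueue
    C->D: in-degree(D)=2, level(D)>=2
    C->E: in-degree(E)=0, level(E)=2, enqueue
  process B: level=2
    B->D: in-degree(D)=1, level(D)>=3
  process E: level=2
    E->D: in-degree(D)=0, level(D)=3, enqueue
  process D: level=3
All levels: A:0, B:2, C:1, D:3, E:2
level(D) = 3

Answer: 3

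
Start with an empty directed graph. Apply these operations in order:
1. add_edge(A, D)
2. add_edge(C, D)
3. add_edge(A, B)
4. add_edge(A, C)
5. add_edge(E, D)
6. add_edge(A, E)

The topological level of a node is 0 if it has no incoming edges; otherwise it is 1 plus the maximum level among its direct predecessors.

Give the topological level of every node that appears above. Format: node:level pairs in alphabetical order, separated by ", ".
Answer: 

Answer: A:0, B:1, C:1, D:2, E:1

Derivation:
Op 1: add_edge(A, D). Edges now: 1
Op 2: add_edge(C, D). Edges now: 2
Op 3: add_edge(A, B). Edges now: 3
Op 4: add_edge(A, C). Edges now: 4
Op 5: add_edge(E, D). Edges now: 5
Op 6: add_edge(A, E). Edges now: 6
Compute levels (Kahn BFS):
  sources (in-degree 0): A
  process A: level=0
    A->B: in-degree(B)=0, level(B)=1, enqueue
    A->C: in-degree(C)=0, level(C)=1, enqueue
    A->D: in-degree(D)=2, level(D)>=1
    A->E: in-degree(E)=0, level(E)=1, enqueue
  process B: level=1
  process C: level=1
    C->D: in-degree(D)=1, level(D)>=2
  process E: level=1
    E->D: in-degree(D)=0, level(D)=2, enqueue
  process D: level=2
All levels: A:0, B:1, C:1, D:2, E:1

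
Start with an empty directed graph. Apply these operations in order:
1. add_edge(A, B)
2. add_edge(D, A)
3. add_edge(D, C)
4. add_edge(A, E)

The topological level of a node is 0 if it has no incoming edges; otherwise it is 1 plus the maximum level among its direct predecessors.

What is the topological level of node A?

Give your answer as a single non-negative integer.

Answer: 1

Derivation:
Op 1: add_edge(A, B). Edges now: 1
Op 2: add_edge(D, A). Edges now: 2
Op 3: add_edge(D, C). Edges now: 3
Op 4: add_edge(A, E). Edges now: 4
Compute levels (Kahn BFS):
  sources (in-degree 0): D
  process D: level=0
    D->A: in-degree(A)=0, level(A)=1, enqueue
    D->C: in-degree(C)=0, level(C)=1, enqueue
  process A: level=1
    A->B: in-degree(B)=0, level(B)=2, enqueue
    A->E: in-degree(E)=0, level(E)=2, enqueue
  process C: level=1
  process B: level=2
  process E: level=2
All levels: A:1, B:2, C:1, D:0, E:2
level(A) = 1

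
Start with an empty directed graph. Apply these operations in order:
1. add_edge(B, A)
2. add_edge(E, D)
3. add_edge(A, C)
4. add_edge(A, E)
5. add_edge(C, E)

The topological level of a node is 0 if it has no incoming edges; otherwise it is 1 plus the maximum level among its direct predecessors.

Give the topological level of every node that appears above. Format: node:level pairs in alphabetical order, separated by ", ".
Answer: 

Op 1: add_edge(B, A). Edges now: 1
Op 2: add_edge(E, D). Edges now: 2
Op 3: add_edge(A, C). Edges now: 3
Op 4: add_edge(A, E). Edges now: 4
Op 5: add_edge(C, E). Edges now: 5
Compute levels (Kahn BFS):
  sources (in-degree 0): B
  process B: level=0
    B->A: in-degree(A)=0, level(A)=1, enqueue
  process A: level=1
    A->C: in-degree(C)=0, level(C)=2, enqueue
    A->E: in-degree(E)=1, level(E)>=2
  process C: level=2
    C->E: in-degree(E)=0, level(E)=3, enqueue
  process E: level=3
    E->D: in-degree(D)=0, level(D)=4, enqueue
  process D: level=4
All levels: A:1, B:0, C:2, D:4, E:3

Answer: A:1, B:0, C:2, D:4, E:3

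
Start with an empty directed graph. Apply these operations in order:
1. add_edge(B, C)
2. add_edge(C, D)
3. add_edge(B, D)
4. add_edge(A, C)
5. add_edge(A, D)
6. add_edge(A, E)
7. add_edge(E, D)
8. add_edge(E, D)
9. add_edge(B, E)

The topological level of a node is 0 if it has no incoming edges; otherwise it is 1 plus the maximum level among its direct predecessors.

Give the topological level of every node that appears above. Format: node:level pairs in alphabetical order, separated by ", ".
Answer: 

Op 1: add_edge(B, C). Edges now: 1
Op 2: add_edge(C, D). Edges now: 2
Op 3: add_edge(B, D). Edges now: 3
Op 4: add_edge(A, C). Edges now: 4
Op 5: add_edge(A, D). Edges now: 5
Op 6: add_edge(A, E). Edges now: 6
Op 7: add_edge(E, D). Edges now: 7
Op 8: add_edge(E, D) (duplicate, no change). Edges now: 7
Op 9: add_edge(B, E). Edges now: 8
Compute levels (Kahn BFS):
  sources (in-degree 0): A, B
  process A: level=0
    A->C: in-degree(C)=1, level(C)>=1
    A->D: in-degree(D)=3, level(D)>=1
    A->E: in-degree(E)=1, level(E)>=1
  process B: level=0
    B->C: in-degree(C)=0, level(C)=1, enqueue
    B->D: in-degree(D)=2, level(D)>=1
    B->E: in-degree(E)=0, level(E)=1, enqueue
  process C: level=1
    C->D: in-degree(D)=1, level(D)>=2
  process E: level=1
    E->D: in-degree(D)=0, level(D)=2, enqueue
  process D: level=2
All levels: A:0, B:0, C:1, D:2, E:1

Answer: A:0, B:0, C:1, D:2, E:1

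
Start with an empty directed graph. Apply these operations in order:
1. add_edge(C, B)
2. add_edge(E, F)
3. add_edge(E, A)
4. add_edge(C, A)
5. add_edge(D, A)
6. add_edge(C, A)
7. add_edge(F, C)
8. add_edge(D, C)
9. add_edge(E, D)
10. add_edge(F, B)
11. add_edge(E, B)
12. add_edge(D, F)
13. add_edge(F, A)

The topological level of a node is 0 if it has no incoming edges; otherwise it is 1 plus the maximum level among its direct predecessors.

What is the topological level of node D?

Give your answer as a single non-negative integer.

Answer: 1

Derivation:
Op 1: add_edge(C, B). Edges now: 1
Op 2: add_edge(E, F). Edges now: 2
Op 3: add_edge(E, A). Edges now: 3
Op 4: add_edge(C, A). Edges now: 4
Op 5: add_edge(D, A). Edges now: 5
Op 6: add_edge(C, A) (duplicate, no change). Edges now: 5
Op 7: add_edge(F, C). Edges now: 6
Op 8: add_edge(D, C). Edges now: 7
Op 9: add_edge(E, D). Edges now: 8
Op 10: add_edge(F, B). Edges now: 9
Op 11: add_edge(E, B). Edges now: 10
Op 12: add_edge(D, F). Edges now: 11
Op 13: add_edge(F, A). Edges now: 12
Compute levels (Kahn BFS):
  sources (in-degree 0): E
  process E: level=0
    E->A: in-degree(A)=3, level(A)>=1
    E->B: in-degree(B)=2, level(B)>=1
    E->D: in-degree(D)=0, level(D)=1, enqueue
    E->F: in-degree(F)=1, level(F)>=1
  process D: level=1
    D->A: in-degree(A)=2, level(A)>=2
    D->C: in-degree(C)=1, level(C)>=2
    D->F: in-degree(F)=0, level(F)=2, enqueue
  process F: level=2
    F->A: in-degree(A)=1, level(A)>=3
    F->B: in-degree(B)=1, level(B)>=3
    F->C: in-degree(C)=0, level(C)=3, enqueue
  process C: level=3
    C->A: in-degree(A)=0, level(A)=4, enqueue
    C->B: in-degree(B)=0, level(B)=4, enqueue
  process A: level=4
  process B: level=4
All levels: A:4, B:4, C:3, D:1, E:0, F:2
level(D) = 1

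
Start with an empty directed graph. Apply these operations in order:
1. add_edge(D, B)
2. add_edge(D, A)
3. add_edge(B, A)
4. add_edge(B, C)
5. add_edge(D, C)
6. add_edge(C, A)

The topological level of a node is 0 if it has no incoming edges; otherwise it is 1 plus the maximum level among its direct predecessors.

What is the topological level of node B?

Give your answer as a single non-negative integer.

Answer: 1

Derivation:
Op 1: add_edge(D, B). Edges now: 1
Op 2: add_edge(D, A). Edges now: 2
Op 3: add_edge(B, A). Edges now: 3
Op 4: add_edge(B, C). Edges now: 4
Op 5: add_edge(D, C). Edges now: 5
Op 6: add_edge(C, A). Edges now: 6
Compute levels (Kahn BFS):
  sources (in-degree 0): D
  process D: level=0
    D->A: in-degree(A)=2, level(A)>=1
    D->B: in-degree(B)=0, level(B)=1, enqueue
    D->C: in-degree(C)=1, level(C)>=1
  process B: level=1
    B->A: in-degree(A)=1, level(A)>=2
    B->C: in-degree(C)=0, level(C)=2, enqueue
  process C: level=2
    C->A: in-degree(A)=0, level(A)=3, enqueue
  process A: level=3
All levels: A:3, B:1, C:2, D:0
level(B) = 1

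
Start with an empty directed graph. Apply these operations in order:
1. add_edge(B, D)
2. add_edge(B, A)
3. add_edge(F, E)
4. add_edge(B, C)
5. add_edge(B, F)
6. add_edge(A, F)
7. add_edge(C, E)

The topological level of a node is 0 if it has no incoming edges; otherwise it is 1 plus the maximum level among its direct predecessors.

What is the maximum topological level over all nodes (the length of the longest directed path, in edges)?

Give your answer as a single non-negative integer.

Answer: 3

Derivation:
Op 1: add_edge(B, D). Edges now: 1
Op 2: add_edge(B, A). Edges now: 2
Op 3: add_edge(F, E). Edges now: 3
Op 4: add_edge(B, C). Edges now: 4
Op 5: add_edge(B, F). Edges now: 5
Op 6: add_edge(A, F). Edges now: 6
Op 7: add_edge(C, E). Edges now: 7
Compute levels (Kahn BFS):
  sources (in-degree 0): B
  process B: level=0
    B->A: in-degree(A)=0, level(A)=1, enqueue
    B->C: in-degree(C)=0, level(C)=1, enqueue
    B->D: in-degree(D)=0, level(D)=1, enqueue
    B->F: in-degree(F)=1, level(F)>=1
  process A: level=1
    A->F: in-degree(F)=0, level(F)=2, enqueue
  process C: level=1
    C->E: in-degree(E)=1, level(E)>=2
  process D: level=1
  process F: level=2
    F->E: in-degree(E)=0, level(E)=3, enqueue
  process E: level=3
All levels: A:1, B:0, C:1, D:1, E:3, F:2
max level = 3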